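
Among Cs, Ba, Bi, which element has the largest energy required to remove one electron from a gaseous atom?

Removing the outermost electron gets harder across a period and easier down a group.
All lie in period 6, so first ionization energy increases left to right.
The largest energy required to remove one electron from a gaseous atom among these belongs to Bi.

Bi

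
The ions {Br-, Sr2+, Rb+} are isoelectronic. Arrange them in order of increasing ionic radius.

Sr2+, Rb+, Br-

All of these have 36 electrons, so size is governed by nuclear charge alone: the more protons, the stronger the pull on the same electron cloud, and the smaller the ion.
Nuclear charges: Sr2+ (Z=38), Rb+ (Z=37), Br- (Z=35).
Smallest to largest: Sr2+ < Rb+ < Br-.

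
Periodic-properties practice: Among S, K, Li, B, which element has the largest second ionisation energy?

Li

Consider each +1 ion: S⁺ still has 5 valence electrons; K⁺ is the bare [Ar] core; Li⁺ is the bare [He] core; B⁺ still has 2 valence electrons.
Core electrons are held far more tightly than valence electrons, so K and Li top the IE_2 order.
Valence configurations: S⁺ [Ne]3s²3p³, B⁺ [He]2s².
Tabulated IE_2 (kJ/mol): S 2252, K 3052, Li 7298, B 2427.
Overall IE_2 order: S < B < K < Li.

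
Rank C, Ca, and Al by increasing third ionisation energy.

The third ionization energy removes an electron from the +2 ion. For each element: C²⁺ still has 2 valence electrons; Ca²⁺ is the bare [Ar] core; Al²⁺ still has 1 valence electron.
Pulling an electron out of a noble-gas core costs far more than removing a remaining valence electron, so Ca sits at the high end of IE_3.
Valence configurations: C²⁺ [He]2s², Al²⁺ [Ne]3s¹.
The numbers (kJ/mol): C 4620, Ca 4912, Al 2745.
So the third ionization energies run Al < C < Ca.

Al < C < Ca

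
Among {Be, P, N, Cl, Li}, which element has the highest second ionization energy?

Li

IE_2 is the cost of taking one more electron from the +1 cation: Be⁺ still has 1 valence electron; P⁺ still has 4 valence electrons; N⁺ still has 4 valence electrons; Cl⁺ still has 6 valence electrons; Li⁺ is the bare [He] core.
Core electrons are held far more tightly than valence electrons, so Li tops the IE_2 order.
Valence configurations: Be⁺ [He]2s¹, P⁺ [Ne]3s²3p², N⁺ [He]2s²2p², Cl⁺ [Ne]3s²3p⁴.
Tabulated IE_2 (kJ/mol): Be 1757, P 1907, N 2856, Cl 2298, Li 7298.
Hence IE_2: Be < P < Cl < N < Li.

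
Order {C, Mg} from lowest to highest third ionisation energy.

C < Mg

IE_3 is the cost of taking one more electron from the +2 cation: C²⁺ still has 2 valence electrons; Mg²⁺ is the bare [Ne] core.
Core electrons are held far more tightly than valence electrons, so Mg tops the IE_3 order.
Tabulated IE_3 (kJ/mol): C 4620, Mg 7733.
So the third ionization energies run C < Mg.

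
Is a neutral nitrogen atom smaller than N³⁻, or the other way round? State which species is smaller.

Forming N³⁻ adds 3 electrons to N. More electron–electron repulsion in the same shell, with unchanged nuclear charge, lets the cloud expand.
An anion is larger than its parent atom: N³⁻ > N.

N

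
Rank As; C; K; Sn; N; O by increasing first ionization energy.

K < Sn < As < C < O < N

C is in period 2, group 14; N is in period 2, group 15; O is in period 2, group 16; K is in period 4, group 1; As is in period 4, group 15; Sn is in period 5, group 14.
IE₁ increases left→right with effective nuclear charge and decreases top→bottom as the valence shell moves farther out.
These span different periods and groups, so the two trends combine.
Sn > K: period and group pull opposite ways; the across-period shift dominates (709 vs 419 kJ/mol).
As > Sn: both effects reinforce here, so As is clearly the higher of the two.
C > As: period and group pull opposite ways; the down-group shift dominates (1086 vs 947 kJ/mol).
O > C: both are in period 2; the period trend gives O the larger value.
N > O: this pair runs against the simple trend — see the exception note.
Note the exception: N has a higher first ionization energy than O, contrary to the simple trend — pairing an electron in O's 2p⁴ costs repulsion energy, so O ionizes more easily than half-filled N (2p³).
Approximate values (kJ/mol): C 1086, N 1402, O 1314, K 419, As 947, Sn 709.
So from lowest to highest: K < Sn < As < C < O < N.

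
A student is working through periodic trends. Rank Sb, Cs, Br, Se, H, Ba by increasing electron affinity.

Ba, Cs, H, Sb, Se, Br

H is in period 1, group 1; Se is in period 4, group 16; Br is in period 4, group 17; Sb is in period 5, group 15; Cs is in period 6, group 1; Ba is in period 6, group 2.
Adding an electron releases more energy for atoms nearer the top right (short of the noble gases).
Here both period and group differ, so the two effects have to be weighed against each other.
Cs > Ba: this pair runs against the simple trend — see the exception note.
H > Cs: they share group 1; the group trend gives H the larger value.
Sb > H: period and group pull opposite ways; the across-period shift dominates (103 vs 73 kJ/mol).
Se > Sb: both effects reinforce here, so Se is clearly the higher of the two.
Br > Se: both are in period 4; the period trend gives Br the larger value.
Note the exception: Cs has a higher electron affinity than Ba, contrary to the simple trend — adding an electron to Ba (ns²) has to open a new, higher-energy np subshell, which is unfavourable.
Tabulated electron affinity (kJ/mol): H 73, Se 195, Br 325, Sb 103, Cs 46, Ba 14.
So from lowest to highest: Ba < Cs < H < Sb < Se < Br.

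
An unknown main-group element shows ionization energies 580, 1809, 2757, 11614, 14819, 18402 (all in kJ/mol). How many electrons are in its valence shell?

Look for the largest jump between consecutive ionization energies: IE4/IE3 ≈ 4.2, far larger than any earlier ratio.
That jump marks the point where a core electron is being removed. So the atom has 3 valence electrons.

3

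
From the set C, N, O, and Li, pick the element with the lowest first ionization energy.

Li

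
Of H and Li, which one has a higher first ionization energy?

H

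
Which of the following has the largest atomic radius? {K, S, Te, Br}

K

S is in period 3, group 16; K is in period 4, group 1; Br is in period 4, group 17; Te is in period 5, group 16.
Across a period the added protons contract the valence shell; down a group each new principal shell makes the atom larger.
Neither a single period nor a single group — weigh both effects.
Br > S: period and group pull opposite ways; the down-group shift dominates (114 vs 103 pm).
Te > Br: both effects reinforce here, so Te is clearly the larger of the two.
K > Te: period and group pull opposite ways; the across-period shift dominates (196 vs 136 pm).
Tabulated atomic radius (pm): S 103, K 196, Br 114, Te 136.
The largest atomic radius among these belongs to K.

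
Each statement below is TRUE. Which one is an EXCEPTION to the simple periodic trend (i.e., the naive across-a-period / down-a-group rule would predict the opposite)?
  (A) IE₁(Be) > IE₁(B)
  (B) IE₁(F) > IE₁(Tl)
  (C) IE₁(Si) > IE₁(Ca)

(A)

The general trend: first ionization energy increases across a period and decreases down a group.
(A) Be (period 2, group 2) vs B (period 2, group 13): the stated order contradicts the simple trend.
(B) F (period 2, group 17) vs Tl (period 6, group 13): the stated order agrees with the simple trend.
(C) Si (period 3, group 14) vs Ca (period 4, group 2): the stated order agrees with the simple trend.
The exception is (A): removing B's lone 2p electron is easier than breaking Be's filled 2s².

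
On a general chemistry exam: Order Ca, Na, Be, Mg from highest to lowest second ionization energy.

Na > Be > Mg > Ca

The second ionization energy removes an electron from the +1 ion. For each element: Ca⁺ still has 1 valence electron; Na⁺ is the bare [Ne] core; Be⁺ still has 1 valence electron; Mg⁺ still has 1 valence electron.
Breaking into a closed-shell core is much more expensive than removing a leftover valence electron — Na has the largest IE_2 here.
Valence configurations: Ca⁺ [Ar]4s¹, Be⁺ [He]2s¹, Mg⁺ [Ne]3s¹.
Tabulated IE_2 (kJ/mol): Ca 1145, Na 4562, Be 1757, Mg 1451.
So the second ionization energies run Ca < Mg < Be < Na.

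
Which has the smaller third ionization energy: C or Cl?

Cl

After 2 electrons have been removed, what remains? C²⁺ still has 2 valence electrons; Cl²⁺ still has 5 valence electrons.
All are still removing valence electrons, so compare the +2 ions as you would atoms: IE_3 generally rises across a period (higher Z_eff) and falls down a group (larger shell), subject to the usual subshell exceptions.
Valence configurations: C²⁺ [He]2s², Cl²⁺ [Ne]3s²3p³.
The numbers (kJ/mol): C 4620, Cl 3822.
Putting it together, IE_3: Cl < C.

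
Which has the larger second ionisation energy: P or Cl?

IE_2 is the cost of taking one more electron from the +1 cation: P⁺ still has 4 valence electrons; Cl⁺ still has 6 valence electrons.
All are still removing valence electrons, so compare the +1 ions as you would atoms: IE_2 generally rises across a period (higher Z_eff) and falls down a group (larger shell), subject to the usual subshell exceptions.
Valence configurations: P⁺ [Ne]3s²3p², Cl⁺ [Ne]3s²3p⁴.
Tabulated IE_2 (kJ/mol): P 1907, Cl 2298.
Overall IE_2 order: P < Cl.

Cl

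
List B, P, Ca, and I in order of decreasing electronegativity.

B is in period 2, group 13; P is in period 3, group 15; Ca is in period 4, group 2; I is in period 5, group 17.
Electronegativity increases across a period and decreases down a group, tracking effective nuclear charge and atomic size.
These span different periods and groups, so the two trends combine.
B > Ca: relative to Ca, both the across-period and down-group shifts push B's electronegativity up.
P > B: the two effects oppose for this pair; the across-period effect wins (2.19 vs 2.04).
I > P: period and group pull opposite ways; the across-period shift dominates (2.66 vs 2.19).
Approximate values (Pauling): B 2.04, P 2.19, Ca 1.00, I 2.66.
So from highest to lowest: I > P > B > Ca.

I, P, B, Ca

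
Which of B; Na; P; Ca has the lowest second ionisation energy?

IE_2 is the cost of taking one more electron from the +1 cation: B⁺ still has 2 valence electrons; Na⁺ is the bare [Ne] core; P⁺ still has 4 valence electrons; Ca⁺ still has 1 valence electron.
Core electrons are held far more tightly than valence electrons, so Na tops the IE_2 order.
Valence configurations: B⁺ [He]2s², P⁺ [Ne]3s²3p², Ca⁺ [Ar]4s¹.
The numbers (kJ/mol): B 2427, Na 4562, P 1907, Ca 1145.
Overall IE_2 order: Ca < P < B < Na.

Ca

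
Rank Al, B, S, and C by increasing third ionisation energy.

Al, S, B, C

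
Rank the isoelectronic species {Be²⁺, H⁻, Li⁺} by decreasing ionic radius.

H⁻ > Li⁺ > Be²⁺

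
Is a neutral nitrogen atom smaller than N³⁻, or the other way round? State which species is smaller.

N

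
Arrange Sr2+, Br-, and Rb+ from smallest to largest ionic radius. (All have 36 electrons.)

All of these have 36 electrons, so size is governed by nuclear charge alone: the more protons, the stronger the pull on the same electron cloud, and the smaller the ion.
Nuclear charges: Sr2+ (Z=38), Rb+ (Z=37), Br- (Z=35).
Smallest to largest: Sr2+ < Rb+ < Br-.

Sr2+ < Rb+ < Br-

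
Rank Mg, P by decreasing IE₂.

After 1 electron has been removed, what remains? Mg⁺ still has 1 valence electron; P⁺ still has 4 valence electrons.
All are still removing valence electrons, so compare the +1 ions as you would atoms: IE_2 generally rises across a period (higher Z_eff) and falls down a group (larger shell), subject to the usual subshell exceptions.
Valence configurations: Mg⁺ [Ne]3s¹, P⁺ [Ne]3s²3p².
The numbers (kJ/mol): Mg 1451, P 1907.
So the second ionization energies run Mg < P.

P > Mg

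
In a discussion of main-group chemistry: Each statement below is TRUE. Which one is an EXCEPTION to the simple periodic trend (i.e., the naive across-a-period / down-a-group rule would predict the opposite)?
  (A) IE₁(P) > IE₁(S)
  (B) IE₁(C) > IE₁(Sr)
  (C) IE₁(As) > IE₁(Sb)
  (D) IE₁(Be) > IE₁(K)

(A)

The general trend: first ionization energy increases across a period and decreases down a group.
(A) P (period 3, group 15) vs S (period 3, group 16): the stated order contradicts the simple trend.
(B) C (period 2, group 14) vs Sr (period 5, group 2): the stated order agrees with the simple trend.
(C) As (period 4, group 15) vs Sb (period 5, group 15): the stated order agrees with the simple trend.
(D) Be (period 2, group 2) vs K (period 4, group 1): the stated order agrees with the simple trend.
The exception is (A): S (3p⁴) ionizes more easily than half-filled P (3p³) because the paired 3p electron in S is pushed out by e⁻–e⁻ repulsion.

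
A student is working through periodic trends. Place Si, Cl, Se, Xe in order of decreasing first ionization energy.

Si is in period 3, group 14; Cl is in period 3, group 17; Se is in period 4, group 16; Xe is in period 5, group 18.
IE₁ increases left→right with effective nuclear charge and decreases top→bottom as the valence shell moves farther out.
Neither a single period nor a single group — weigh both effects.
Se > Si: the two effects oppose for this pair; the across-period effect wins (941 vs 786 kJ/mol).
Xe > Se: period and group pull opposite ways; the across-period shift dominates (1170 vs 941 kJ/mol).
Cl > Xe: the two effects oppose for this pair; the down-group effect wins (1251 vs 1170 kJ/mol).
Tabulated first ionization energy (kJ/mol): Si 786, Cl 1251, Se 941, Xe 1170.
So from highest to lowest: Cl > Xe > Se > Si.

Cl > Xe > Se > Si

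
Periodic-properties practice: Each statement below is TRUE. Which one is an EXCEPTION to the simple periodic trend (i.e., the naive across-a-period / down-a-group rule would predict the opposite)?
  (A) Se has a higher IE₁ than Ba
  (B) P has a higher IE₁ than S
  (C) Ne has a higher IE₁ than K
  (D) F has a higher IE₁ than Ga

The general trend: IE₁ increases across a period and decreases down a group.
(A) Se (period 4, group 16) vs Ba (period 6, group 2): the stated order agrees with the simple trend.
(B) P (period 3, group 15) vs S (period 3, group 16): the stated order contradicts the simple trend.
(C) Ne (period 2, group 18) vs K (period 4, group 1): the stated order agrees with the simple trend.
(D) F (period 2, group 17) vs Ga (period 4, group 13): the stated order agrees with the simple trend.
The exception is (B): S (3p⁴) ionizes more easily than half-filled P (3p³) because the paired 3p electron in S is pushed out by e⁻–e⁻ repulsion.

(B)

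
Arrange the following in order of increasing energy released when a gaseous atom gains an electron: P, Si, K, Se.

Atoms with high Z_eff and room in the valence shell (especially the halogens) have the most exothermic electron affinities.
These span different periods and groups, so the two trends combine.
P > K: relative to K, both the across-period and down-group shifts push P's electron affinity up.
Si > P: this pair runs against the simple trend — see the exception note.
Se > Si: the two effects oppose for this pair; the across-period effect wins (195 vs 134 kJ/mol).
Note the exception: Si has a higher electron affinity than P, contrary to the simple trend — adding an electron to P's half-filled 3p³ is unfavourable, so Si (3p²) has the more exothermic EA.
Tabulated electron affinity (kJ/mol): Si 134, P 72, K 48, Se 195.
So from lowest to highest: K < P < Si < Se.

K < P < Si < Se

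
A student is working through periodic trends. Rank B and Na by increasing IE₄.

Na < B

Consider each +3 ion: B³⁺ is the bare [He] core; Na³⁺ is already 2 electrons into the core.
All of these are removing an electron from a noble-gas core or deeper; the smaller core (lower principal quantum number) is held far more tightly, and within a period the higher nuclear charge binds the same core more tightly.
Approximate IE_4 values (kJ/mol): B 25026, Na 9543.
Putting it together, IE_4: Na < B.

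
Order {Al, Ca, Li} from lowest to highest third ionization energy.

Al, Ca, Li

After 2 electrons have been removed, what remains? Al²⁺ still has 1 valence electron; Ca²⁺ is the bare [Ar] core; Li²⁺ is already 1 electron into the core.
Breaking into a closed-shell core is much more expensive than removing a leftover valence electron — Ca and Li have the largest IE_3 here.
The numbers (kJ/mol): Al 2745, Ca 4912, Li 11815.
So the third ionization energies run Al < Ca < Li.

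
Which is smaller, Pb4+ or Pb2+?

Pb4+

Both ions have Z = 82 protons, but Pb4+ has lost more electrons, so its remaining electrons feel a larger effective nuclear charge per electron and are pulled in more tightly.
Higher positive charge → smaller ion, so Pb2+ > Pb4+.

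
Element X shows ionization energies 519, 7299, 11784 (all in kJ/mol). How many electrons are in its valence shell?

1

Look for the largest jump between consecutive ionization energies: IE2/IE1 ≈ 14.1, far larger than any earlier ratio.
That jump marks the point where a core electron is being removed. So the atom has 1 valence electron.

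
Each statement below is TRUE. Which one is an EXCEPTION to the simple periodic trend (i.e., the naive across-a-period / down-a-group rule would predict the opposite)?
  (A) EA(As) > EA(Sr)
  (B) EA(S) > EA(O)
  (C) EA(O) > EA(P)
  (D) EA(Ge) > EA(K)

The general trend: electron affinity increases across a period and decreases down a group.
(A) As (period 4, group 15) vs Sr (period 5, group 2): the stated order agrees with the simple trend.
(B) S (period 3, group 16) vs O (period 2, group 16): the stated order contradicts the simple trend.
(C) O (period 2, group 16) vs P (period 3, group 15): the stated order agrees with the simple trend.
(D) Ge (period 4, group 14) vs K (period 4, group 1): the stated order agrees with the simple trend.
The exception is (B): the compact 2p subshell of O repels the added electron more than S's larger 3p does.

(B)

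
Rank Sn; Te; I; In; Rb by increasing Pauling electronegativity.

Smaller atoms with higher effective nuclear charge are more electronegative.
All lie in period 5, so electronegativity increases left to right.
So from lowest to highest: Rb < In < Sn < Te < I.

Rb < In < Sn < Te < I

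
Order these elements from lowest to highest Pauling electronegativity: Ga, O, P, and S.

Electronegativity increases across a period and decreases down a group, tracking effective nuclear charge and atomic size.
These span different periods and groups, so the two trends combine.
P > Ga: both effects reinforce here, so P is clearly the higher of the two.
S > P: both are in period 3; the period trend gives S the larger value.
O > S: they share group 16; the group trend gives O the larger value.
Tabulated electronegativity (Pauling): O 3.44, P 2.19, S 2.58, Ga 1.81.
So from lowest to highest: Ga < P < S < O.

Ga < P < S < O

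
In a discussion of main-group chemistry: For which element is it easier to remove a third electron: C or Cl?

Cl

IE_3 is the cost of taking one more electron from the +2 cation: C²⁺ still has 2 valence electrons; Cl²⁺ still has 5 valence electrons.
All are still removing valence electrons, so compare the +2 ions as you would atoms: IE_3 generally rises across a period (higher Z_eff) and falls down a group (larger shell), subject to the usual subshell exceptions.
Valence configurations: C²⁺ [He]2s², Cl²⁺ [Ne]3s²3p³.
Approximate IE_3 values (kJ/mol): C 4620, Cl 3822.
Overall IE_3 order: Cl < C.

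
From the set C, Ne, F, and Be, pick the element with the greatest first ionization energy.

Ne

Removing the outermost electron gets harder across a period and easier down a group.
All lie in period 2, so first ionization energy increases left to right.
The greatest first ionization energy among these belongs to Ne.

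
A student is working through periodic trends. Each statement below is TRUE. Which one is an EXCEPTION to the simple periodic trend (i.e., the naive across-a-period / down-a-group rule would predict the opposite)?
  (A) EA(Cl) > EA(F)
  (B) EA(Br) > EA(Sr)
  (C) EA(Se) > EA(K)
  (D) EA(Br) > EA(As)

The general trend: electron affinity increases across a period and decreases down a group.
(A) Cl (period 3, group 17) vs F (period 2, group 17): the stated order contradicts the simple trend.
(B) Br (period 4, group 17) vs Sr (period 5, group 2): the stated order agrees with the simple trend.
(C) Se (period 4, group 16) vs K (period 4, group 1): the stated order agrees with the simple trend.
(D) Br (period 4, group 17) vs As (period 4, group 15): the stated order agrees with the simple trend.
The exception is (A): F's small 2p subshell makes the incoming electron feel strong e⁻–e⁻ repulsion, so Cl actually releases more energy on gaining an electron.

(A)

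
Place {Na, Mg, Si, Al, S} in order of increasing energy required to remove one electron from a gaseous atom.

Na, Al, Mg, Si, S

Na is in period 3, group 1; Mg is in period 3, group 2; Al is in period 3, group 13; Si is in period 3, group 14; S is in period 3, group 16.
Removing the outermost electron gets harder across a period and easier down a group.
All lie in period 3; the across-period trend (first ionization energy increases left to right) applies, with the exception below.
Note the exception: Mg has a higher first ionization energy than Al, contrary to the simple trend — Al's single 3p electron is easier to remove than one from Mg's filled 3s².
Approximate values (kJ/mol): Na 496, Mg 738, Al 578, Si 786, S 1000.
So from lowest to highest: Na < Al < Mg < Si < S.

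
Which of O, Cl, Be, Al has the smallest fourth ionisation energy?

Cl

After 3 electrons have been removed, what remains? O³⁺ still has 3 valence electrons; Cl³⁺ still has 4 valence electrons; Be³⁺ is already 1 electron into the core; Al³⁺ is the bare [Ne] core.
Core electrons are held far more tightly than valence electrons, so Al and Be top the IE_4 order.
Valence configurations: O³⁺ [He]2s²2p¹, Cl³⁺ [Ne]3s²3p².
The numbers (kJ/mol): O 7469, Cl 5159, Be 21007, Al 11577.
Putting it together, IE_4: Cl < O < Al < Be.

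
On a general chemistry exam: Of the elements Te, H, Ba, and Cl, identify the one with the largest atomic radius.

Ba

H is in period 1, group 1; Cl is in period 3, group 17; Te is in period 5, group 16; Ba is in period 6, group 2.
Moving right in a period, electrons are added to the same shell under a stronger nuclear pull, so atoms get smaller; moving down, a new shell is opened and atoms get larger.
Here both period and group differ, so the two effects have to be weighed against each other.
Cl > H: period and group pull opposite ways; the down-group shift dominates (99 vs 32 pm).
Te > Cl: both effects reinforce here, so Te is clearly the larger of the two.
Ba > Te: relative to Te, both the across-period and down-group shifts push Ba's atomic radius up.
Tabulated atomic radius (pm): H 32, Cl 99, Te 136, Ba 196.
The largest atomic radius among these belongs to Ba.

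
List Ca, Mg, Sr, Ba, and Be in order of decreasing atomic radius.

Be is in period 2, group 2; Mg is in period 3, group 2; Ca is in period 4, group 2; Sr is in period 5, group 2; Ba is in period 6, group 2.
Moving right in a period, electrons are added to the same shell under a stronger nuclear pull, so atoms get smaller; moving down, a new shell is opened and atoms get larger.
All are in group 2, so atomic radius increases down the group.
So from largest to smallest: Ba > Sr > Ca > Mg > Be.

Ba > Sr > Ca > Mg > Be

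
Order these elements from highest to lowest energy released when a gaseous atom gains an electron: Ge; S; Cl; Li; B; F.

Li is in period 2, group 1; B is in period 2, group 13; F is in period 2, group 17; S is in period 3, group 16; Cl is in period 3, group 17; Ge is in period 4, group 14.
Adding an electron releases more energy for atoms nearer the top right (short of the noble gases).
Here both period and group differ, so the two effects have to be weighed against each other.
Li > B: this pair runs against the simple trend — see the exception note.
Ge > Li: the two effects oppose for this pair; the across-period effect wins (119 vs 60 kJ/mol).
S > Ge: both effects reinforce here, so S is clearly the higher of the two.
F > S: both effects reinforce here, so F is clearly the higher of the two.
Cl > F: this pair runs against the simple trend — see the exception note.
Note the exception: Li has a higher electron affinity than B, contrary to the simple trend — B's ns²np¹ configuration gives only a small electron affinity — the sparsely filled np subshell binds an added electron weakly.
Note the exception: Cl has a higher electron affinity than F, contrary to the simple trend — F's small 2p subshell makes the incoming electron feel strong e⁻–e⁻ repulsion, so Cl actually releases more energy on gaining an electron.
Approximate values (kJ/mol): Li 60, B 27, F 328, S 200, Cl 349, Ge 119.
So from highest to lowest: Cl > F > S > Ge > Li > B.

Cl > F > S > Ge > Li > B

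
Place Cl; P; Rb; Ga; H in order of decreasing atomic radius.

H is in period 1, group 1; P is in period 3, group 15; Cl is in period 3, group 17; Ga is in period 4, group 13; Rb is in period 5, group 1.
Radius decreases left→right (rising Z_eff, same n) and increases top→bottom (higher n).
These span different periods and groups, so the two trends combine.
Cl > H: the two effects oppose for this pair; the down-group effect wins (99 vs 32 pm).
P > Cl: P lies to the left of Cl in period 3, so the across-period effect alone puts P larger.
Ga > P: both effects reinforce here, so Ga is clearly the larger of the two.
Rb > Ga: relative to Ga, both the across-period and down-group shifts push Rb's atomic radius up.
Approximate values (pm): H 32, P 111, Cl 99, Ga 124, Rb 210.
So from largest to smallest: Rb > Ga > P > Cl > H.

Rb, Ga, P, Cl, H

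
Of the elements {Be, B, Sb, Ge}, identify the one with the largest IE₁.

Across a period the outer electron is held more tightly (higher IE₁); down a group it sits in a higher shell, more shielded, and comes off more easily.
Here both period and group differ, so the two effects have to be weighed against each other.
B > Ge: period and group pull opposite ways; the down-group shift dominates (801 vs 762 kJ/mol).
Sb > B: period and group pull opposite ways; the across-period shift dominates (831 vs 801 kJ/mol).
Be > Sb: period and group pull opposite ways; the down-group shift dominates (900 vs 831 kJ/mol).
Note the exception: Be has a higher first ionization energy than B, contrary to the simple trend — removing B's lone 2p electron is easier than breaking Be's filled 2s².
For reference (kJ/mol): Be 900, B 801, Ge 762, Sb 831.
The largest IE₁ among these belongs to Be.

Be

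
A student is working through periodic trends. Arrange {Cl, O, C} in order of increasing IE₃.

Cl < C < O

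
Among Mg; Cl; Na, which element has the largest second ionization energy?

Consider each +1 ion: Mg⁺ still has 1 valence electron; Cl⁺ still has 6 valence electrons; Na⁺ is the bare [Ne] core.
Breaking into a closed-shell core is much more expensive than removing a leftover valence electron — Na has the largest IE_2 here.
Valence configurations: Mg⁺ [Ne]3s¹, Cl⁺ [Ne]3s²3p⁴.
The numbers (kJ/mol): Mg 1451, Cl 2298, Na 4562.
So the second ionization energies run Mg < Cl < Na.

Na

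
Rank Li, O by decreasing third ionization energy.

Consider each +2 ion: Li²⁺ is already 1 electron into the core; O²⁺ still has 4 valence electrons.
Pulling an electron out of a noble-gas core costs far more than removing a remaining valence electron, so Li sits at the high end of IE_3.
The numbers (kJ/mol): Li 11815, O 5300.
Hence IE_3: O < Li.

Li > O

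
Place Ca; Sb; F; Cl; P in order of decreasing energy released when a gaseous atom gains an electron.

F is in period 2, group 17; P is in period 3, group 15; Cl is in period 3, group 17; Ca is in period 4, group 2; Sb is in period 5, group 15.
Atoms with high Z_eff and room in the valence shell (especially the halogens) have the most exothermic electron affinities.
Here both period and group differ, so the two effects have to be weighed against each other.
P > Ca: both effects reinforce here, so P is clearly the higher of the two.
Sb > P: this pair runs against the simple trend — see the exception note.
F > Sb: relative to Sb, both the across-period and down-group shifts push F's electron affinity up.
Cl > F: this pair runs against the simple trend — see the exception note.
Note the exception: Sb has a higher electron affinity than P, contrary to the simple trend — both are half-filled np³, but the pairing/repulsion penalty for the added electron shrinks as the p orbitals become larger and more diffuse down the group, and for Sb that outweighs the weaker nuclear attraction.
Note the exception: Cl has a higher electron affinity than F, contrary to the simple trend — F's small 2p subshell makes the incoming electron feel strong e⁻–e⁻ repulsion, so Cl actually releases more energy on gaining an electron.
Tabulated electron affinity (kJ/mol): F 328, P 72, Cl 349, Ca 2, Sb 103.
So from highest to lowest: Cl > F > Sb > P > Ca.

Cl > F > Sb > P > Ca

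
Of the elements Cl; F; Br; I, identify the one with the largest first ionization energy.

F

F is in period 2, group 17; Cl is in period 3, group 17; Br is in period 4, group 17; I is in period 5, group 17.
Removing the outermost electron gets harder across a period and easier down a group.
All are in group 17, so first ionization energy increases up the group.
The largest first ionization energy among these belongs to F.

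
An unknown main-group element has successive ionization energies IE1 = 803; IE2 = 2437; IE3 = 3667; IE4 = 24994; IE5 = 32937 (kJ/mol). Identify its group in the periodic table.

Group 13

Look for the largest jump between consecutive ionization energies: IE4/IE3 ≈ 6.8, far larger than any earlier ratio.
That jump marks the point where a core electron is being removed. So the atom has 3 valence electrons.
A main-group element with 3 valence electrons is in group 13.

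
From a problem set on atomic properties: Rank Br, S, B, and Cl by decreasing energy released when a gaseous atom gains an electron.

Cl, Br, S, B

Electron affinity generally becomes more exothermic across a period toward the halogens and less exothermic down a group.
Neither a single period nor a single group — weigh both effects.
S > B: the two effects oppose for this pair; the across-period effect wins (200 vs 27 kJ/mol).
Br > S: period and group pull opposite ways; the across-period shift dominates (325 vs 200 kJ/mol).
Cl > Br: Cl sits above Br in group 17, so the down-group effect alone puts Cl higher.
Tabulated electron affinity (kJ/mol): B 27, S 200, Cl 349, Br 325.
So from highest to lowest: Cl > Br > S > B.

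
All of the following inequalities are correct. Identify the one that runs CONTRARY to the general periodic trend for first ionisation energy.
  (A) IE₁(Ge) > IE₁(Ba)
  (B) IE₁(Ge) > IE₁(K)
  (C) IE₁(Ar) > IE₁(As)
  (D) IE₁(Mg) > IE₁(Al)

(D)

The general trend: first ionisation energy increases across a period and decreases down a group.
(A) Ge (period 4, group 14) vs Ba (period 6, group 2): the stated order agrees with the simple trend.
(B) Ge (period 4, group 14) vs K (period 4, group 1): the stated order agrees with the simple trend.
(C) Ar (period 3, group 18) vs As (period 4, group 15): the stated order agrees with the simple trend.
(D) Mg (period 3, group 2) vs Al (period 3, group 13): the stated order contradicts the simple trend.
The exception is (D): Al's single 3p electron is easier to remove than one from Mg's filled 3s².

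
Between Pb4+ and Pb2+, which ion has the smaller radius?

Pb4+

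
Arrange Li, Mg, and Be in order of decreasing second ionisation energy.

Li, Be, Mg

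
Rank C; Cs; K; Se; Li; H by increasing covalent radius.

H < C < Se < Li < K < Cs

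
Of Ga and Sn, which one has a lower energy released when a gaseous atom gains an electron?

Ga

Ga is in period 4, group 13; Sn is in period 5, group 14.
Electron affinity generally becomes more exothermic across a period toward the halogens and less exothermic down a group.
These sit on a diagonal, where the across-period and down-group effects partly cancel.
Sn > Ga: period and group pull opposite ways; the across-period shift dominates (107 vs 29 kJ/mol).
Tabulated electron affinity (kJ/mol): Ga 29, Sn 107.
So Ga has the lower energy released when a gaseous atom gains an electron (Ga < Sn).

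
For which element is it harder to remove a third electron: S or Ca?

Consider each +2 ion: S²⁺ still has 4 valence electrons; Ca²⁺ is the bare [Ar] core.
Breaking into a closed-shell core is much more expensive than removing a leftover valence electron — Ca has the largest IE_3 here.
Approximate IE_3 values (kJ/mol): S 3357, Ca 4912.
So the third ionization energies run S < Ca.

Ca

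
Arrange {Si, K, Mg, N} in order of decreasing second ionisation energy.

K, N, Si, Mg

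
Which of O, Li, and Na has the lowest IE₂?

IE_2 is the cost of taking one more electron from the +1 cation: O⁺ still has 5 valence electrons; Li⁺ is the bare [He] core; Na⁺ is the bare [Ne] core.
Breaking into a closed-shell core is much more expensive than removing a leftover valence electron — Na and Li have the largest IE_2 here.
Approximate IE_2 values (kJ/mol): O 3388, Li 7298, Na 4562.
Hence IE_2: O < Na < Li.

O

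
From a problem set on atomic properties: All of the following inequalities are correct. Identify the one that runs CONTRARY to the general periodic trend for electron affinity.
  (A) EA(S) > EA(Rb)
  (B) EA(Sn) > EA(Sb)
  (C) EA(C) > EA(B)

The general trend: electron affinity increases across a period and decreases down a group.
(A) S (period 3, group 16) vs Rb (period 5, group 1): the stated order agrees with the simple trend.
(B) Sn (period 5, group 14) vs Sb (period 5, group 15): the stated order contradicts the simple trend.
(C) C (period 2, group 14) vs B (period 2, group 13): the stated order agrees with the simple trend.
The exception is (B): adding an electron to Sb's half-filled 5p³ is unfavourable, so Sn has the more exothermic EA.

(B)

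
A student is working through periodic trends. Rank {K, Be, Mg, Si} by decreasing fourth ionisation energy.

Be, Mg, K, Si

The fourth ionization energy removes an electron from the +3 ion. For each element: K³⁺ is already 2 electrons into the core; Be³⁺ is already 1 electron into the core; Mg³⁺ is already 1 electron into the core; Si³⁺ still has 1 valence electron.
Pulling an electron out of a noble-gas core costs far more than removing a remaining valence electron, so K, Mg and Be sit at the high end of IE_4.
The numbers (kJ/mol): K 5877, Be 21007, Mg 10543, Si 4356.
Putting it together, IE_4: Si < K < Mg < Be.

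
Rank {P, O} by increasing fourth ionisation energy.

P, O

IE_4 is the cost of taking one more electron from the +3 cation: P³⁺ still has 2 valence electrons; O³⁺ still has 3 valence electrons.
All are still removing valence electrons, so compare the +3 ions as you would atoms: IE_4 generally rises across a period (higher Z_eff) and falls down a group (larger shell), subject to the usual subshell exceptions.
Valence configurations: P³⁺ [Ne]3s², O³⁺ [He]2s²2p¹.
The numbers (kJ/mol): P 4964, O 7469.
Hence IE_4: P < O.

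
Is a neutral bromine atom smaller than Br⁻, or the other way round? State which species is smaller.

Forming Br⁻ adds 1 electron to Br. More electron–electron repulsion in the same shell, with unchanged nuclear charge, lets the cloud expand.
An anion is larger than its parent atom: Br⁻ > Br.

Br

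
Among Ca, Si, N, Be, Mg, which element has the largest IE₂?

N

The second ionization energy removes an electron from the +1 ion. For each element: Ca⁺ still has 1 valence electron; Si⁺ still has 3 valence electrons; N⁺ still has 4 valence electrons; Be⁺ still has 1 valence electron; Mg⁺ still has 1 valence electron.
All are still removing valence electrons, so compare the +1 ions as you would atoms: IE_2 generally rises across a period (higher Z_eff) and falls down a group (larger shell), subject to the usual subshell exceptions.
Valence configurations: Ca⁺ [Ar]4s¹, Si⁺ [Ne]3s²3p¹, N⁺ [He]2s²2p², Be⁺ [He]2s¹, Mg⁺ [Ne]3s¹.
The numbers (kJ/mol): Ca 1145, Si 1577, N 2856, Be 1757, Mg 1451.
Overall IE_2 order: Ca < Mg < Si < Be < N.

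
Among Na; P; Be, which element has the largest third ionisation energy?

The third ionization energy removes an electron from the +2 ion. For each element: Na²⁺ is already 1 electron into the core; P²⁺ still has 3 valence electrons; Be²⁺ is the bare [He] core.
Core electrons are held far more tightly than valence electrons, so Na and Be top the IE_3 order.
Tabulated IE_3 (kJ/mol): Na 6910, P 2914, Be 14849.
Putting it together, IE_3: P < Na < Be.

Be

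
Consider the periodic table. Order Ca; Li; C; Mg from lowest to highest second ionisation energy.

Ca, Mg, C, Li

After 1 electron has been removed, what remains? Ca⁺ still has 1 valence electron; Li⁺ is the bare [He] core; C⁺ still has 3 valence electrons; Mg⁺ still has 1 valence electron.
Breaking into a closed-shell core is much more expensive than removing a leftover valence electron — Li has the largest IE_2 here.
Valence configurations: Ca⁺ [Ar]4s¹, C⁺ [He]2s²2p¹, Mg⁺ [Ne]3s¹.
The numbers (kJ/mol): Ca 1145, Li 7298, C 2353, Mg 1451.
Putting it together, IE_2: Ca < Mg < C < Li.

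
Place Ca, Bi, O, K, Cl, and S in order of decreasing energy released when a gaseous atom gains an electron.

Electron affinity generally becomes more exothermic across a period toward the halogens and less exothermic down a group.
Here both period and group differ, so the two effects have to be weighed against each other.
K > Ca: this pair runs against the simple trend — see the exception note.
Bi > K: the two effects oppose for this pair; the across-period effect wins (91 vs 48 kJ/mol).
O > Bi: relative to Bi, both the across-period and down-group shifts push O's electron affinity up.
S > O: this pair runs against the simple trend — see the exception note.
Cl > S: both are in period 3; the period trend gives Cl the larger value.
Note the exception: K has a higher electron affinity than Ca, contrary to the simple trend — adding an electron to Ca (ns²) has to open a new, higher-energy np subshell, which is unfavourable.
Note the exception: S has a higher electron affinity than O, contrary to the simple trend — the compact 2p subshell of O repels the added electron more than S's larger 3p does.
Approximate values (kJ/mol): O 141, S 200, Cl 349, K 48, Ca 2, Bi 91.
So from highest to lowest: Cl > S > O > Bi > K > Ca.

Cl > S > O > Bi > K > Ca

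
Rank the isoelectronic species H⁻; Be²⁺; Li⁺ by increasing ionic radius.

Be²⁺ < Li⁺ < H⁻

All of these have 2 electrons, so size is governed by nuclear charge alone: the more protons, the stronger the pull on the same electron cloud, and the smaller the ion.
Nuclear charges: Be²⁺ (Z=4), Li⁺ (Z=3), H⁻ (Z=1).
Smallest to largest: Be²⁺ < Li⁺ < H⁻.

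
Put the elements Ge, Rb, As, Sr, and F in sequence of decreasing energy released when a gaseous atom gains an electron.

F is in period 2, group 17; Ge is in period 4, group 14; As is in period 4, group 15; Rb is in period 5, group 1; Sr is in period 5, group 2.
Atoms with high Z_eff and room in the valence shell (especially the halogens) have the most exothermic electron affinities.
These span different periods and groups, so the two trends combine.
Rb > Sr: this pair runs against the simple trend — see the exception note.
As > Rb: both effects reinforce here, so As is clearly the higher of the two.
Ge > As: this pair runs against the simple trend — see the exception note.
F > Ge: both effects reinforce here, so F is clearly the higher of the two.
Note the exception: Rb has a higher electron affinity than Sr, contrary to the simple trend — adding an electron to Sr (ns²) has to open a new, higher-energy np subshell, which is unfavourable.
Note the exception: Ge has a higher electron affinity than As, contrary to the simple trend — adding an electron to As's half-filled 4p³ is unfavourable, so Ge (4p²) has the more exothermic EA.
Tabulated electron affinity (kJ/mol): F 328, Ge 119, As 78, Rb 47, Sr 5.
So from highest to lowest: F > Ge > As > Rb > Sr.

F, Ge, As, Rb, Sr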